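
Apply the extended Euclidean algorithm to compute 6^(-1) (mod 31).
Extended GCD: 6(-5) + 31(1) = 1. So 6^(-1) ≡ 26 ≡ 26 (mod 31). Verify: 6 × 26 = 156 ≡ 1 (mod 31)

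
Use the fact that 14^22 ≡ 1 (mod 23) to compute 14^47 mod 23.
By Fermat: 14^{22} ≡ 1 (mod 23). 47 = 2×22 + 3. So 14^{47} ≡ 14^{3} ≡ 7 (mod 23)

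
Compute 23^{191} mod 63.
11

Using successive squaring:
Binary expansion of 191: 10111111
Powers of 23 mod 63 (each is the square of the previous):
  23^1 ≡ 23 (mod 63)
  23^2 ≡ 23² = 529 ≡ 25 (mod 63)
  23^4 ≡ 25² = 625 ≡ 58 (mod 63)
  23^8 ≡ 58² = 3364 ≡ 25 (mod 63)
  23^16 ≡ 25² = 625 ≡ 58 (mod 63)
  23^32 ≡ 58² = 3364 ≡ 25 (mod 63)
  23^64 ≡ 25² = 625 ≡ 58 (mod 63)
  23^128 ≡ 58² = 3364 ≡ 25 (mod 63)
191 = 128 + 32 + 16 + 8 + 4 + 2 + 1, so 23^191 = 23^128 × 23^32 × 23^16 × 23^8 × 23^4 × 23^2 × 23^1 ≡ 25 × 25 × 58 × 25 × 58 × 25 × 23 (mod 63)
Multiplying step by step:
  25 × 25 = 625 ≡ 58 (mod 63)
  58 × 58 = 3364 ≡ 25 (mod 63)
  25 × 25 = 625 ≡ 58 (mod 63)
  58 × 58 = 3364 ≡ 25 (mod 63)
  25 × 25 = 625 ≡ 58 (mod 63)
  58 × 23 = 1334 ≡ 11 (mod 63)
Result: 23^191 ≡ 11 (mod 63)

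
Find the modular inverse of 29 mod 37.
29^(-1) ≡ 23 (mod 37). Verification: 29 × 23 = 667 ≡ 1 (mod 37)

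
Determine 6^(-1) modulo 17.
6^(-1) ≡ 3 (mod 17). Verification: 6 × 3 = 18 ≡ 1 (mod 17)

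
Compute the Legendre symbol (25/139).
(25/139) = 25^{69} mod 139 = 1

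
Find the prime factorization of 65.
5 × 13

Divide by primes starting from smallest:
65 ÷ 5 = 13
13 ÷ 13 = 1

65 = 5 × 13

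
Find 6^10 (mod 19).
10 = 8 + 2 (binary 1010). Repeated squaring mod 19: 6^1 ≡ 6; 6^2 ≡ 6² = 36 ≡ 17; 6^4 ≡ 17² = 289 ≡ 4; 6^8 ≡ 4² = 16 ≡ 16. Multiply: 6^10 = 6^8 × 6^2 ≡ 16 × 17 (mod 19): 16 × 17 = 272 ≡ 6. So 6^10 ≡ 6 (mod 19).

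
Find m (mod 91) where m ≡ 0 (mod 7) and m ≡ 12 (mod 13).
M = 7 × 13 = 91. M₁ = 13, y₁ ≡ 6 (mod 7). M₂ = 7, y₂ ≡ 2 (mod 13). m = 0×13×6 + 12×7×2 ≡ 77 (mod 91)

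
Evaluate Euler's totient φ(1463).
1080

Prime factorization: 1463 = 7 × 11 × 19
Using the formula φ(n) = n × Π(1 - 1/p) for each prime factor p:
φ(1463) = 1463 × (1 - 1/7) × (1 - 1/11) × (1 - 1/19)
φ(1463) = 1080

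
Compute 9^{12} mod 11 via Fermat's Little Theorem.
4

By Fermat's Little Theorem, a^(p-1) ≡ 1 (mod p) for prime p and gcd(a, p) = 1
Here p = 11, so 9^10 ≡ 1 (mod 11)
We can reduce the exponent: 12 mod 10 = 2
So 9^12 ≡ 9^2 (mod 11)
Computing: 9^2 mod 11 = 4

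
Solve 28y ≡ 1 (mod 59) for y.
19

Using Extended Euclidean Algorithm:
gcd(28, 59) = 1
Bezout coefficients: 28 × 19 + 59 × -9 = 1
So 28 × 19 ≡ 1 (mod 59)
The inverse is 19 mod 59 = 19
Verification: 28 × 19 = 532 = 9 × 59 + 1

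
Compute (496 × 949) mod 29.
5

(496 × 949) = 470704
470704 mod 29 = 5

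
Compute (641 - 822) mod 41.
24

(641 - 822) = -181
-181 mod 41 = 24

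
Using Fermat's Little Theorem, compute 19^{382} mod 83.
26

By Fermat's Little Theorem, a^(p-1) ≡ 1 (mod p) for prime p and gcd(a, p) = 1
Here p = 83, so 19^82 ≡ 1 (mod 83)
We can reduce the exponent: 382 mod 82 = 54
So 19^382 ≡ 19^54 (mod 83)
Computing: 19^54 mod 83 = 26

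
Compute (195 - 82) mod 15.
8

(195 - 82) = 113
113 mod 15 = 8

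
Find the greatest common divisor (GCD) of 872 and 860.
4

Using the Euclidean algorithm:
872 = 1 × 860 + 12
860 = 71 × 12 + 8
12 = 1 × 8 + 4
8 = 2 × 4 + 0

GCD(872, 860) = 4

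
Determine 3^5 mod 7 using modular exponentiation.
5 = 4 + 1 (binary 101). Repeated squaring mod 7: 3^1 ≡ 3; 3^2 ≡ 3² = 9 ≡ 2; 3^4 ≡ 2² = 4 ≡ 4. Multiply: 3^5 = 3^4 × 3^1 ≡ 4 × 3 (mod 7): 4 × 3 = 12 ≡ 5. So 3^5 ≡ 5 (mod 7).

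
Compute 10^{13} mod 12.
4

Using successive squaring:
Binary expansion of 13: 1101
Powers of 10 mod 12 (each is the square of the previous):
  10^1 ≡ 10 (mod 12)
  10^2 ≡ 10² = 100 ≡ 4 (mod 12)
  10^4 ≡ 4² = 16 ≡ 4 (mod 12)
  10^8 ≡ 4² = 16 ≡ 4 (mod 12)
13 = 8 + 4 + 1, so 10^13 = 10^8 × 10^4 × 10^1 ≡ 4 × 4 × 10 (mod 12)
Multiplying step by step:
  4 × 4 = 16 ≡ 4 (mod 12)
  4 × 10 = 40 ≡ 4 (mod 12)
Result: 10^13 ≡ 4 (mod 12)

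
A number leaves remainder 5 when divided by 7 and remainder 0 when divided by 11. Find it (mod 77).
M = 7 × 11 = 77. M₁ = 11, y₁ ≡ 2 (mod 7). M₂ = 7, y₂ ≡ 8 (mod 11). n = 5×11×2 + 0×7×8 ≡ 33 (mod 77)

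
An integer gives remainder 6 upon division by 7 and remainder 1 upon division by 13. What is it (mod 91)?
M = 7 × 13 = 91. M₁ = 13, y₁ ≡ 6 (mod 7). M₂ = 7, y₂ ≡ 2 (mod 13). n = 6×13×6 + 1×7×2 ≡ 27 (mod 91). The smallest positive such number is 27.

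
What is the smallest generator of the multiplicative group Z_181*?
p - 1 = 180 has prime divisors 2, 3, 5. h is a primitive root mod 181 iff h^(180/q) ≢ 1 (mod 181) for each such q.
h = 2: 2^90 ≡ 180, 2^60 ≡ 48, 2^36 ≡ 59 (mod 181); none is 1, so 2 has order 180 and is a primitive root.
The smallest primitive root mod 181 is g = 2.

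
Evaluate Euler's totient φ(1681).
1640

Prime factorization: 1681 = 41^2
Using the formula φ(n) = n × Π(1 - 1/p) for each prime factor p:
φ(1681) = 1681 × (1 - 1/41)
φ(1681) = 1640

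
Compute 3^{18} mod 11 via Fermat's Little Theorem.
5

By Fermat's Little Theorem, a^(p-1) ≡ 1 (mod p) for prime p and gcd(a, p) = 1
Here p = 11, so 3^10 ≡ 1 (mod 11)
We can reduce the exponent: 18 mod 10 = 8
So 3^18 ≡ 3^8 (mod 11)
Computing: 3^8 mod 11 = 5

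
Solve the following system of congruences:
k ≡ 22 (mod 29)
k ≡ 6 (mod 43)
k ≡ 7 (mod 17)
19829

Using the Chinese Remainder Theorem:
M = product of moduli = 21199
For equation 1: M_1 = 731, 731 ≡ 6 (mod 29), inverse of 731 mod 29 is 5 (check: 6 × 5 = 30 ≡ 1 (mod 29))
For equation 2: M_2 = 493, 493 ≡ 20 (mod 43), inverse of 493 mod 43 is 28 (check: 20 × 28 = 560 ≡ 1 (mod 43))
For equation 3: M_3 = 1247, 1247 ≡ 6 (mod 17), inverse of 1247 mod 17 is 3 (check: 6 × 3 = 18 ≡ 1 (mod 17))
Combine: k ≡ Σ r_i×M_i×(M_i⁻¹ mod m_i) = 22×731×5 + 6×493×28 + 7×1247×3 = 80410 + 82824 + 26187 = 189421
189421 mod 21199 = 19829
k ≡ 19829 (mod 21199)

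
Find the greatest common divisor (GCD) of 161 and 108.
1

Using the Euclidean algorithm:
161 = 1 × 108 + 53
108 = 2 × 53 + 2
53 = 26 × 2 + 1
2 = 2 × 1 + 0

GCD(161, 108) = 1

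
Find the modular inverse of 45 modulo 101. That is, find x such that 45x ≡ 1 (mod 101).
9

Using Extended Euclidean Algorithm:
gcd(45, 101) = 1
Bezout coefficients: 45 × 9 + 101 × -4 = 1
So 45 × 9 ≡ 1 (mod 101)
The inverse is 9 mod 101 = 9
Verification: 45 × 9 = 405 = 4 × 101 + 1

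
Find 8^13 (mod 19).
Using repeated squaring. 13 = 8 + 4 + 1 (binary 1101). Repeated squaring mod 19: 8^1 ≡ 8; 8^2 ≡ 8² = 64 ≡ 7; 8^4 ≡ 7² = 49 ≡ 11; 8^8 ≡ 11² = 121 ≡ 7. Multiply: 8^13 = 8^8 × 8^4 × 8^1 ≡ 7 × 11 × 8 (mod 19): 7 × 11 = 77 ≡ 1; 1 × 8 = 8 ≡ 8. So 8^13 ≡ 8 (mod 19).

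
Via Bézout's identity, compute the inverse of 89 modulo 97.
Extended GCD: 89(12) + 97(-11) = 1. So 89^(-1) ≡ 12 ≡ 12 (mod 97). Verify: 89 × 12 = 1068 ≡ 1 (mod 97)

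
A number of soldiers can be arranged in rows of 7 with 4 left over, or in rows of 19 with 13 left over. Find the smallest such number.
M = 7 × 19 = 133. M₁ = 19, y₁ ≡ 3 (mod 7). M₂ = 7, y₂ ≡ 11 (mod 19). m = 4×19×3 + 13×7×11 ≡ 32 (mod 133). The smallest positive such number is 32.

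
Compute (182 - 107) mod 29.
17

(182 - 107) = 75
75 mod 29 = 17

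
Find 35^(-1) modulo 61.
7

Using Extended Euclidean Algorithm:
gcd(35, 61) = 1
Bezout coefficients: 35 × 7 + 61 × -4 = 1
So 35 × 7 ≡ 1 (mod 61)
The inverse is 7 mod 61 = 7
Verification: 35 × 7 = 245 = 4 × 61 + 1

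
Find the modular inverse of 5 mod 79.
5^(-1) ≡ 16 (mod 79). Verification: 5 × 16 = 80 ≡ 1 (mod 79)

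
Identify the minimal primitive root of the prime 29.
p - 1 = 28 has prime divisors 2, 7. h is a primitive root mod 29 iff h^(28/q) ≢ 1 (mod 29) for each such q.
h = 2: 2^14 ≡ 28, 2^4 ≡ 16 (mod 29); none is 1, so 2 has order 28 and is a primitive root.
The smallest primitive root mod 29 is g = 2.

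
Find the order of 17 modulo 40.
Powers of 17 mod 40: 17^1≡17, 17^2≡9, 17^3≡33, 17^4≡1. Order = 4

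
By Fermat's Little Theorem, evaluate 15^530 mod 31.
By Fermat: 15^{30} ≡ 1 (mod 31). 530 ≡ 20 (mod 30). So 15^{530} ≡ 15^{20} ≡ 1 (mod 31)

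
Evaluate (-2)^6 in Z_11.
(-2) ≡ 9 (mod 11). 6 = 4 + 2 (binary 110). Repeated squaring mod 11: 9^1 ≡ 9; 9^2 ≡ 9² = 81 ≡ 4; 9^4 ≡ 4² = 16 ≡ 5. Multiply: (-2)^6 ≡ 9^4 × 9^2 ≡ 5 × 4 (mod 11): 5 × 4 = 20 ≡ 9. So (-2)^6 ≡ 9 (mod 11).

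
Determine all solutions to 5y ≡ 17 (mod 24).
13

Since gcd(5, 24) = 1 divides 17, a solution exists.
Multiply both sides by the inverse of 5 mod 24:
  5^(-1) mod 24 = 5
  x ≡ 5 × 17 ≡ 85 ≡ 13 (mod 24)
Verification: 5 × 13 = 65 = 2 × 24 + 17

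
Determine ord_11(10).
Powers of 10 mod 11: 10^1≡10, 10^2≡1. Order = 2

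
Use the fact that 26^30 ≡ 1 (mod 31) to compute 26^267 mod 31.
By Fermat: 26^{30} ≡ 1 (mod 31). 267 = 8×30 + 27. So 26^{267} ≡ 26^{27} ≡ 30 (mod 31)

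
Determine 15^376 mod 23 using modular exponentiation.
Using Fermat: 15^{22} ≡ 1 (mod 23). 376 ≡ 2 (mod 22). So 15^{376} ≡ 15^{2} ≡ 18 (mod 23)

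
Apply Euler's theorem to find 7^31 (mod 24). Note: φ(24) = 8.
By Euler: 7^{8} ≡ 1 (mod 24) since gcd(7, 24) = 1. 31 = 3×8 + 7. So 7^{31} ≡ 7^{7} ≡ 7 (mod 24)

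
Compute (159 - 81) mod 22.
12

(159 - 81) = 78
78 mod 22 = 12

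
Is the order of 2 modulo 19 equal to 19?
No, the actual order is 18, not 19.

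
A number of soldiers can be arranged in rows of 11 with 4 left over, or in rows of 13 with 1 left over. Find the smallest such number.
M = 11 × 13 = 143. M₁ = 13, y₁ ≡ 6 (mod 11). M₂ = 11, y₂ ≡ 6 (mod 13). y = 4×13×6 + 1×11×6 ≡ 92 (mod 143). The smallest positive such number is 92.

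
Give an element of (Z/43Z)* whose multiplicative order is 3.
6 has order 3 mod 43 since 6^{3} ≡ 1 (mod 43) and no smaller power works.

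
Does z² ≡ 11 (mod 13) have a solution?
By Euler's criterion: 11^{6} ≡ 12 (mod 13). Since this equals -1 (≡ 12), 11 is not a QR.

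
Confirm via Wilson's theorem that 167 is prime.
(166)! mod 167 = 166. Since this equals -1 (mod 167), Wilson confirms 167 is prime.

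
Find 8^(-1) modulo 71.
9

Using Extended Euclidean Algorithm:
gcd(8, 71) = 1
Bezout coefficients: 8 × 9 + 71 × -1 = 1
So 8 × 9 ≡ 1 (mod 71)
The inverse is 9 mod 71 = 9
Verification: 8 × 9 = 72 = 1 × 71 + 1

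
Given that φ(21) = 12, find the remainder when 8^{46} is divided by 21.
By Euler: 8^{12} ≡ 1 (mod 21) since gcd(8, 21) = 1. 46 = 3×12 + 10. So 8^{46} ≡ 8^{10} ≡ 1 (mod 21)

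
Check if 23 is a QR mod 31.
By Euler's criterion: 23^{15} ≡ 30 (mod 31). Since this equals -1 (≡ 30), 23 is not a QR.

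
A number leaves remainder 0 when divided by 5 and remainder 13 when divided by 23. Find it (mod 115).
M = 5 × 23 = 115. M₁ = 23, y₁ ≡ 2 (mod 5). M₂ = 5, y₂ ≡ 14 (mod 23). y = 0×23×2 + 13×5×14 ≡ 105 (mod 115)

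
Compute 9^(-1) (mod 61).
9^(-1) ≡ 34 (mod 61). Verification: 9 × 34 = 306 ≡ 1 (mod 61)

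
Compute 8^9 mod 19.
9 = 8 + 1 (binary 1001). Repeated squaring mod 19: 8^1 ≡ 8; 8^2 ≡ 8² = 64 ≡ 7; 8^4 ≡ 7² = 49 ≡ 11; 8^8 ≡ 11² = 121 ≡ 7. Multiply: 8^9 = 8^8 × 8^1 ≡ 7 × 8 (mod 19): 7 × 8 = 56 ≡ 18. So 8^9 ≡ 18 (mod 19).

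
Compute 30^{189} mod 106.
30

Using successive squaring:
Binary expansion of 189: 10111101
Powers of 30 mod 106 (each is the square of the previous):
  30^1 ≡ 30 (mod 106)
  30^2 ≡ 30² = 900 ≡ 52 (mod 106)
  30^4 ≡ 52² = 2704 ≡ 54 (mod 106)
  30^8 ≡ 54² = 2916 ≡ 54 (mod 106)
  30^16 ≡ 54² = 2916 ≡ 54 (mod 106)
  30^32 ≡ 54² = 2916 ≡ 54 (mod 106)
  30^64 ≡ 54² = 2916 ≡ 54 (mod 106)
  30^128 ≡ 54² = 2916 ≡ 54 (mod 106)
189 = 128 + 32 + 16 + 8 + 4 + 1, so 30^189 = 30^128 × 30^32 × 30^16 × 30^8 × 30^4 × 30^1 ≡ 54 × 54 × 54 × 54 × 54 × 30 (mod 106)
Multiplying step by step:
  54 × 54 = 2916 ≡ 54 (mod 106)
  54 × 54 = 2916 ≡ 54 (mod 106)
  54 × 54 = 2916 ≡ 54 (mod 106)
  54 × 54 = 2916 ≡ 54 (mod 106)
  54 × 30 = 1620 ≡ 30 (mod 106)
Result: 30^189 ≡ 30 (mod 106)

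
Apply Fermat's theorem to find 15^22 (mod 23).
By Fermat's Little Theorem, 15^{22} ≡ 1 (mod 23) since 23 is prime and gcd(15, 23) = 1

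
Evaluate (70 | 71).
(70/71) = 70^{35} mod 71 = -1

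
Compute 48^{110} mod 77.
1

Using successive squaring:
Binary expansion of 110: 1101110
Powers of 48 mod 77 (each is the square of the previous):
  48^1 ≡ 48 (mod 77)
  48^2 ≡ 48² = 2304 ≡ 71 (mod 77)
  48^4 ≡ 71² = 5041 ≡ 36 (mod 77)
  48^8 ≡ 36² = 1296 ≡ 64 (mod 77)
  48^16 ≡ 64² = 4096 ≡ 15 (mod 77)
  48^32 ≡ 15² = 225 ≡ 71 (mod 77)
  48^64 ≡ 71² = 5041 ≡ 36 (mod 77)
110 = 64 + 32 + 8 + 4 + 2, so 48^110 = 48^64 × 48^32 × 48^8 × 48^4 × 48^2 ≡ 36 × 71 × 64 × 36 × 71 (mod 77)
Multiplying step by step:
  36 × 71 = 2556 ≡ 15 (mod 77)
  15 × 64 = 960 ≡ 36 (mod 77)
  36 × 36 = 1296 ≡ 64 (mod 77)
  64 × 71 = 4544 ≡ 1 (mod 77)
Result: 48^110 ≡ 1 (mod 77)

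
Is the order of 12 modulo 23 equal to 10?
No, the actual order is 11, not 10.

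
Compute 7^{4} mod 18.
7

Using successive squaring:
Binary expansion of 4: 100
Powers of 7 mod 18 (each is the square of the previous):
  7^1 ≡ 7 (mod 18)
  7^2 ≡ 7² = 49 ≡ 13 (mod 18)
  7^4 ≡ 13² = 169 ≡ 7 (mod 18)
4 is a power of 2, so 7^4 is the last square: ≡ 7 (mod 18)
Result: 7^4 ≡ 7 (mod 18)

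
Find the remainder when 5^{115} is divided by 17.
By Fermat: 5^{16} ≡ 1 (mod 17). 115 = 7×16 + 3. So 5^{115} ≡ 5^{3} ≡ 6 (mod 17)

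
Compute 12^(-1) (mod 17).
10

Using Extended Euclidean Algorithm:
gcd(12, 17) = 1
Bezout coefficients: 12 × -7 + 17 × 5 = 1
So 12 × -7 ≡ 1 (mod 17)
The inverse is -7 mod 17 = 10
Verification: 12 × 10 = 120 = 7 × 17 + 1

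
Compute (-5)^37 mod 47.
Using repeated squaring. (-5) ≡ 42 (mod 47). 37 = 32 + 4 + 1 (binary 100101). Repeated squaring mod 47: 42^1 ≡ 42; 42^2 ≡ 42² = 1764 ≡ 25; 42^4 ≡ 25² = 625 ≡ 14; 42^8 ≡ 14² = 196 ≡ 8; 42^16 ≡ 8² = 64 ≡ 17; 42^32 ≡ 17² = 289 ≡ 7. Multiply: (-5)^37 ≡ 42^32 × 42^4 × 42^1 ≡ 7 × 14 × 42 (mod 47): 7 × 14 = 98 ≡ 4; 4 × 42 = 168 ≡ 27. So (-5)^37 ≡ 27 (mod 47).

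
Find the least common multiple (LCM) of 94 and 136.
6392

First find GCD(94, 136) using the Euclidean algorithm:
94 = 0 × 136 + 94
136 = 1 × 94 + 42
94 = 2 × 42 + 10
42 = 4 × 10 + 2
10 = 5 × 2 + 0
GCD(94, 136) = 2

LCM formula: LCM(a, b) = (a × b) / GCD(a, b)
LCM(94, 136) = (94 × 136) / 2
LCM(94, 136) = 12784 / 2
LCM(94, 136) = 6392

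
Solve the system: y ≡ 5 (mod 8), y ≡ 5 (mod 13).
M = 8 × 13 = 104. M₁ = 13, y₁ ≡ 5 (mod 8). M₂ = 8, y₂ ≡ 5 (mod 13). y = 5×13×5 + 5×8×5 ≡ 5 (mod 104)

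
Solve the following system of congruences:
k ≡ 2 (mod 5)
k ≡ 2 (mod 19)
2

Using the Chinese Remainder Theorem:
M = product of moduli = 95
For equation 1: M_1 = 19, 19 ≡ 4 (mod 5), inverse of 19 mod 5 is 4 (check: 4 × 4 = 16 ≡ 1 (mod 5))
For equation 2: M_2 = 5, 5 ≡ 5 (mod 19), inverse of 5 mod 19 is 4 (check: 5 × 4 = 20 ≡ 1 (mod 19))
Combine: k ≡ Σ r_i×M_i×(M_i⁻¹ mod m_i) = 2×19×4 + 2×5×4 = 152 + 40 = 192
192 mod 95 = 2
k ≡ 2 (mod 95)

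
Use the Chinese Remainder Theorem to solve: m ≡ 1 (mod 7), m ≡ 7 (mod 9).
M = 7 × 9 = 63. M₁ = 9, y₁ ≡ 4 (mod 7). M₂ = 7, y₂ ≡ 4 (mod 9). m = 1×9×4 + 7×7×4 ≡ 43 (mod 63)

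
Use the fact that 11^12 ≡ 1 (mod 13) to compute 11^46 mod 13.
By Fermat: 11^{12} ≡ 1 (mod 13). 46 = 3×12 + 10. So 11^{46} ≡ 11^{10} ≡ 10 (mod 13)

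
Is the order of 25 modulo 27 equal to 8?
No, the actual order is 9, not 8.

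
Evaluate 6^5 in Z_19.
5 = 4 + 1 (binary 101). Repeated squaring mod 19: 6^1 ≡ 6; 6^2 ≡ 6² = 36 ≡ 17; 6^4 ≡ 17² = 289 ≡ 4. Multiply: 6^5 = 6^4 × 6^1 ≡ 4 × 6 (mod 19): 4 × 6 = 24 ≡ 5. So 6^5 ≡ 5 (mod 19).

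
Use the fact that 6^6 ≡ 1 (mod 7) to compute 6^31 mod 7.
By Fermat: 6^{6} ≡ 1 (mod 7). 31 = 5×6 + 1. So 6^{31} ≡ 6^{1} ≡ 6 (mod 7)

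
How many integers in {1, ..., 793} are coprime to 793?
720

Prime factorization: 793 = 13 × 61
Using the formula φ(n) = n × Π(1 - 1/p) for each prime factor p:
φ(793) = 793 × (1 - 1/13) × (1 - 1/61)
φ(793) = 720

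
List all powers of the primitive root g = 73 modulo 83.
g^1, g^2, ..., g^{82} mod 83: {73, 17, 79, 40, 15, 16, 6, 23, 19, 59, 74, 7, 13, 36, 55, 31, 22, 29, 42, 78, 50, 81, 20, 49, 8, 3, 53, 51, 71, 37, 45, 48, 18, 69, 57, 11, 56, 21, 39, 25, 82, 10, 66, 4, 43, 68, 67, 77, 60, 64, 24, 9, 76, 70, 47, 28, 52, 61, 54, 41, 5, 33, 2, 63, 34, 75, 80, 30, 32, 12, 46, 38, 35, 65, 14, 26, 72, 27, 62, 44, 58, 1}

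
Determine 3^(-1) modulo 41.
3^(-1) ≡ 14 (mod 41). Verification: 3 × 14 = 42 ≡ 1 (mod 41)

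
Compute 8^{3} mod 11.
6

Using successive squaring:
Binary expansion of 3: 11
Powers of 8 mod 11 (each is the square of the previous):
  8^1 ≡ 8 (mod 11)
  8^2 ≡ 8² = 64 ≡ 9 (mod 11)
3 = 2 + 1, so 8^3 = 8^2 × 8^1 ≡ 9 × 8 (mod 11)
Multiplying step by step:
  9 × 8 = 72 ≡ 6 (mod 11)
Result: 8^3 ≡ 6 (mod 11)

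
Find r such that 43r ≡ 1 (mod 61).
43^(-1) ≡ 44 (mod 61). Verification: 43 × 44 = 1892 ≡ 1 (mod 61)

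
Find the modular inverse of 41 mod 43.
41^(-1) ≡ 21 (mod 43). Verification: 41 × 21 = 861 ≡ 1 (mod 43)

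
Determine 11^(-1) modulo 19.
11^(-1) ≡ 7 (mod 19). Verification: 11 × 7 = 77 ≡ 1 (mod 19)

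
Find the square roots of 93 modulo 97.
The square roots of 93 mod 97 are 44 and 53. Verify: 44² = 1936 ≡ 93 (mod 97)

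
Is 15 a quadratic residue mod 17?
By Euler's criterion: 15^{8} ≡ 1 (mod 17). Since this equals 1, 15 is a QR.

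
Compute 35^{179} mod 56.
35

Using successive squaring:
Binary expansion of 179: 10110011
Powers of 35 mod 56 (each is the square of the previous):
  35^1 ≡ 35 (mod 56)
  35^2 ≡ 35² = 1225 ≡ 49 (mod 56)
  35^4 ≡ 49² = 2401 ≡ 49 (mod 56)
  35^8 ≡ 49² = 2401 ≡ 49 (mod 56)
  35^16 ≡ 49² = 2401 ≡ 49 (mod 56)
  35^32 ≡ 49² = 2401 ≡ 49 (mod 56)
  35^64 ≡ 49² = 2401 ≡ 49 (mod 56)
  35^128 ≡ 49² = 2401 ≡ 49 (mod 56)
179 = 128 + 32 + 16 + 2 + 1, so 35^179 = 35^128 × 35^32 × 35^16 × 35^2 × 35^1 ≡ 49 × 49 × 49 × 49 × 35 (mod 56)
Multiplying step by step:
  49 × 49 = 2401 ≡ 49 (mod 56)
  49 × 49 = 2401 ≡ 49 (mod 56)
  49 × 49 = 2401 ≡ 49 (mod 56)
  49 × 35 = 1715 ≡ 35 (mod 56)
Result: 35^179 ≡ 35 (mod 56)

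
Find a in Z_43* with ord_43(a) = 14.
2 has order 14 mod 43 since 2^{14} ≡ 1 (mod 43) and no smaller power works.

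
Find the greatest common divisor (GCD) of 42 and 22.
2

Using the Euclidean algorithm:
42 = 1 × 22 + 20
22 = 1 × 20 + 2
20 = 10 × 2 + 0

GCD(42, 22) = 2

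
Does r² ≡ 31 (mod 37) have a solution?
By Euler's criterion: 31^{18} ≡ 36 (mod 37). Since this equals -1 (≡ 36), 31 is not a QR.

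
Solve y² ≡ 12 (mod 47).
The square roots of 12 mod 47 are 24 and 23. Verify: 24² = 576 ≡ 12 (mod 47)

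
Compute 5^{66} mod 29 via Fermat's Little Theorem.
20

By Fermat's Little Theorem, a^(p-1) ≡ 1 (mod p) for prime p and gcd(a, p) = 1
Here p = 29, so 5^28 ≡ 1 (mod 29)
We can reduce the exponent: 66 mod 28 = 10
So 5^66 ≡ 5^10 (mod 29)
Computing: 5^10 mod 29 = 20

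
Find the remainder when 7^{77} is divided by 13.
By Fermat: 7^{12} ≡ 1 (mod 13). 77 = 6×12 + 5. So 7^{77} ≡ 7^{5} ≡ 11 (mod 13)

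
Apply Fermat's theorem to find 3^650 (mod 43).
By Fermat: 3^{42} ≡ 1 (mod 43). 650 ≡ 20 (mod 42). So 3^{650} ≡ 3^{20} ≡ 14 (mod 43)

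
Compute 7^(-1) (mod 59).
17

Using Extended Euclidean Algorithm:
gcd(7, 59) = 1
Bezout coefficients: 7 × 17 + 59 × -2 = 1
So 7 × 17 ≡ 1 (mod 59)
The inverse is 17 mod 59 = 17
Verification: 7 × 17 = 119 = 2 × 59 + 1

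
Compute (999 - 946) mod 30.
23

(999 - 946) = 53
53 mod 30 = 23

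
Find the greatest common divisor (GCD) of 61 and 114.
1

Using the Euclidean algorithm:
61 = 0 × 114 + 61
114 = 1 × 61 + 53
61 = 1 × 53 + 8
53 = 6 × 8 + 5
8 = 1 × 5 + 3
5 = 1 × 3 + 2
3 = 1 × 2 + 1
2 = 2 × 1 + 0

GCD(61, 114) = 1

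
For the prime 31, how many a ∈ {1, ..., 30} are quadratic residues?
For prime 31, there are (p-1)/2 = (31-1)/2 = 15 quadratic residues (excluding 0).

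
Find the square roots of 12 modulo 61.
The square roots of 12 mod 61 are 16 and 45. Verify: 16² = 256 ≡ 12 (mod 61)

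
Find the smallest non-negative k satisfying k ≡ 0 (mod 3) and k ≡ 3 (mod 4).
M = 3 × 4 = 12. M₁ = 4, y₁ ≡ 1 (mod 3). M₂ = 3, y₂ ≡ 3 (mod 4). k = 0×4×1 + 3×3×3 ≡ 3 (mod 12)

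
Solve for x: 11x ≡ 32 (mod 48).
16

Since gcd(11, 48) = 1 divides 32, a solution exists.
Multiply both sides by the inverse of 11 mod 48:
  11^(-1) mod 48 = 35
  x ≡ 35 × 32 ≡ 1120 ≡ 16 (mod 48)
Verification: 11 × 16 = 176 = 3 × 48 + 32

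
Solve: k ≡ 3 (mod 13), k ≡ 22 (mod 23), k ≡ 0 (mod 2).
M = 13 × 23 × 2 = 598. M₁ = 46, y₁ ≡ 2 (mod 13). M₂ = 26, y₂ ≡ 8 (mod 23). M₃ = 299, y₃ ≡ 1 (mod 2). k = 3×46×2 + 22×26×8 + 0×299×1 ≡ 68 (mod 598)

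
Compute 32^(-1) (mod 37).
22

Using Extended Euclidean Algorithm:
gcd(32, 37) = 1
Bezout coefficients: 32 × -15 + 37 × 13 = 1
So 32 × -15 ≡ 1 (mod 37)
The inverse is -15 mod 37 = 22
Verification: 32 × 22 = 704 = 19 × 37 + 1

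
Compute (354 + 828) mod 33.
27

(354 + 828) = 1182
1182 mod 33 = 27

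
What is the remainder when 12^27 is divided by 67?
Using repeated squaring. 27 = 16 + 8 + 2 + 1 (binary 11011). Repeated squaring mod 67: 12^1 ≡ 12; 12^2 ≡ 12² = 144 ≡ 10; 12^4 ≡ 10² = 100 ≡ 33; 12^8 ≡ 33² = 1089 ≡ 17; 12^16 ≡ 17² = 289 ≡ 21. Multiply: 12^27 = 12^16 × 12^8 × 12^2 × 12^1 ≡ 21 × 17 × 10 × 12 (mod 67): 21 × 17 = 357 ≡ 22; 22 × 10 = 220 ≡ 19; 19 × 12 = 228 ≡ 27. So 12^27 ≡ 27 (mod 67).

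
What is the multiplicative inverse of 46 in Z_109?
46^(-1) ≡ 64 (mod 109). Verification: 46 × 64 = 2944 ≡ 1 (mod 109)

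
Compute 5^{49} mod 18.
5

Using successive squaring:
Binary expansion of 49: 110001
Powers of 5 mod 18 (each is the square of the previous):
  5^1 ≡ 5 (mod 18)
  5^2 ≡ 5² = 25 ≡ 7 (mod 18)
  5^4 ≡ 7² = 49 ≡ 13 (mod 18)
  5^8 ≡ 13² = 169 ≡ 7 (mod 18)
  5^16 ≡ 7² = 49 ≡ 13 (mod 18)
  5^32 ≡ 13² = 169 ≡ 7 (mod 18)
49 = 32 + 16 + 1, so 5^49 = 5^32 × 5^16 × 5^1 ≡ 7 × 13 × 5 (mod 18)
Multiplying step by step:
  7 × 13 = 91 ≡ 1 (mod 18)
  1 × 5 = 5 ≡ 5 (mod 18)
Result: 5^49 ≡ 5 (mod 18)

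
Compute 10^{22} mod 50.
0

Using successive squaring:
Binary expansion of 22: 10110
Powers of 10 mod 50 (each is the square of the previous):
  10^1 ≡ 10 (mod 50)
  10^2 ≡ 10² = 100 ≡ 0 (mod 50)
  10^4 ≡ 0² = 0 ≡ 0 (mod 50)
  10^8 ≡ 0² = 0 ≡ 0 (mod 50)
  10^16 ≡ 0² = 0 ≡ 0 (mod 50)
22 = 16 + 4 + 2, so 10^22 = 10^16 × 10^4 × 10^2 ≡ 0 × 0 × 0 (mod 50)
Multiplying step by step:
  0 × 0 = 0 ≡ 0 (mod 50)
  0 × 0 = 0 ≡ 0 (mod 50)
Result: 10^22 ≡ 0 (mod 50)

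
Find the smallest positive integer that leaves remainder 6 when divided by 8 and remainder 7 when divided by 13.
M = 8 × 13 = 104. M₁ = 13, y₁ ≡ 5 (mod 8). M₂ = 8, y₂ ≡ 5 (mod 13). r = 6×13×5 + 7×8×5 ≡ 46 (mod 104). The smallest positive such number is 46.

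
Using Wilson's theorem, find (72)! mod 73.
By Wilson's theorem, (72)! ≡ -1 ≡ 72 (mod 73)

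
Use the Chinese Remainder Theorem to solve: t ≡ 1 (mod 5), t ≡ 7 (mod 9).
M = 5 × 9 = 45. M₁ = 9, y₁ ≡ 4 (mod 5). M₂ = 5, y₂ ≡ 2 (mod 9). t = 1×9×4 + 7×5×2 ≡ 16 (mod 45)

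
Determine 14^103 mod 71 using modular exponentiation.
Using Fermat: 14^{70} ≡ 1 (mod 71). 103 ≡ 33 (mod 70). So 14^{103} ≡ 14^{33} ≡ 46 (mod 71)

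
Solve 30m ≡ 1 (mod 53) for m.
30^(-1) ≡ 23 (mod 53). Verification: 30 × 23 = 690 ≡ 1 (mod 53)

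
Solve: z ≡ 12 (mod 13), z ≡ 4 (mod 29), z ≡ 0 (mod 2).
M = 13 × 29 × 2 = 754. M₁ = 58, y₁ ≡ 11 (mod 13). M₂ = 26, y₂ ≡ 19 (mod 29). M₃ = 377, y₃ ≡ 1 (mod 2). z = 12×58×11 + 4×26×19 + 0×377×1 ≡ 584 (mod 754)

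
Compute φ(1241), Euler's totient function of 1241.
1152

Prime factorization: 1241 = 17 × 73
Using the formula φ(n) = n × Π(1 - 1/p) for each prime factor p:
φ(1241) = 1241 × (1 - 1/17) × (1 - 1/73)
φ(1241) = 1152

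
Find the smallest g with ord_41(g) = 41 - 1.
p - 1 = 40 has prime divisors 2, 5. h is a primitive root mod 41 iff h^(40/q) ≢ 1 (mod 41) for each such q.
h = 2: 2^20 ≡ 1, 2^8 ≡ 10 (mod 41); 2^20 ≡ 1, so not a primitive root.
h = 3: 3^20 ≡ 40, 3^8 ≡ 1 (mod 41); 3^8 ≡ 1, so not a primitive root.
h = 4: 4^20 ≡ 1, 4^8 ≡ 18 (mod 41); 4^20 ≡ 1, so not a primitive root.
h = 5: 5^20 ≡ 1, 5^8 ≡ 18 (mod 41); 5^20 ≡ 1, so not a primitive root.
h = 6: 6^20 ≡ 40, 6^8 ≡ 10 (mod 41); none is 1, so 6 has order 40 and is a primitive root.
The smallest primitive root mod 41 is g = 6.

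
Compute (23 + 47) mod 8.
6

(23 + 47) = 70
70 mod 8 = 6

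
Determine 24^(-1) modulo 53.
24^(-1) ≡ 42 (mod 53). Verification: 24 × 42 = 1008 ≡ 1 (mod 53)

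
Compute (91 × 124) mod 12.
4

(91 × 124) = 11284
11284 mod 12 = 4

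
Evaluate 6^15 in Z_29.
Using repeated squaring. 15 = 8 + 4 + 2 + 1 (binary 1111). Repeated squaring mod 29: 6^1 ≡ 6; 6^2 ≡ 6² = 36 ≡ 7; 6^4 ≡ 7² = 49 ≡ 20; 6^8 ≡ 20² = 400 ≡ 23. Multiply: 6^15 = 6^8 × 6^4 × 6^2 × 6^1 ≡ 23 × 20 × 7 × 6 (mod 29): 23 × 20 = 460 ≡ 25; 25 × 7 = 175 ≡ 1; 1 × 6 = 6 ≡ 6. So 6^15 ≡ 6 (mod 29).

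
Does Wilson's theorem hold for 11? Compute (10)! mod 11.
(10)! mod 11 = 10. Since this equals -1 (mod 11), Wilson confirms 11 is prime.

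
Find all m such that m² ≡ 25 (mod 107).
The square roots of 25 mod 107 are 102 and 5. Verify: 102² = 10404 ≡ 25 (mod 107)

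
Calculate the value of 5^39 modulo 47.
Using repeated squaring. 39 = 32 + 4 + 2 + 1 (binary 100111). Repeated squaring mod 47: 5^1 ≡ 5; 5^2 ≡ 5² = 25 ≡ 25; 5^4 ≡ 25² = 625 ≡ 14; 5^8 ≡ 14² = 196 ≡ 8; 5^16 ≡ 8² = 64 ≡ 17; 5^32 ≡ 17² = 289 ≡ 7. Multiply: 5^39 = 5^32 × 5^4 × 5^2 × 5^1 ≡ 7 × 14 × 25 × 5 (mod 47): 7 × 14 = 98 ≡ 4; 4 × 25 = 100 ≡ 6; 6 × 5 = 30 ≡ 30. So 5^39 ≡ 30 (mod 47).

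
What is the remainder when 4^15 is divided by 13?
Using Fermat: 4^{12} ≡ 1 (mod 13). 15 ≡ 3 (mod 12). So 4^{15} ≡ 4^{3} ≡ 12 (mod 13)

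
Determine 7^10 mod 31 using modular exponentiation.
10 = 8 + 2 (binary 1010). Repeated squaring mod 31: 7^1 ≡ 7; 7^2 ≡ 7² = 49 ≡ 18; 7^4 ≡ 18² = 324 ≡ 14; 7^8 ≡ 14² = 196 ≡ 10. Multiply: 7^10 = 7^8 × 7^2 ≡ 10 × 18 (mod 31): 10 × 18 = 180 ≡ 25. So 7^10 ≡ 25 (mod 31).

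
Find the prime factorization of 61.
61

Divide by primes starting from smallest:
61 ÷ 61 = 1

61 = 61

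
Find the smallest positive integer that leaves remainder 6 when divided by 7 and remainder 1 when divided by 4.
M = 7 × 4 = 28. M₁ = 4, y₁ ≡ 2 (mod 7). M₂ = 7, y₂ ≡ 3 (mod 4). r = 6×4×2 + 1×7×3 ≡ 13 (mod 28). The smallest positive such number is 13.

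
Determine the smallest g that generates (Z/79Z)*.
3

A primitive root g modulo p has order p-1 = 78
Prime divisors of 78: [2, 3, 13]
g is a primitive root iff g^(78/q) ≢ 1 (mod 79) for each prime divisor q
Testing small values:
  g = 2: 2^39 ≡ 1, 2^26 ≡ 23, 2^6 ≡ 64 (mod 79) → 2^39 ≡ 1, not primitive root
  g = 3: 3^39 ≡ 78, 3^26 ≡ 23, 3^6 ≡ 18 (mod 79) → none is 1, primitive root!
The smallest primitive root is 3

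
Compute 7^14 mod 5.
Using Fermat: 7^{4} ≡ 1 (mod 5). 14 ≡ 2 (mod 4). So 7^{14} ≡ 7^{2} ≡ 4 (mod 5)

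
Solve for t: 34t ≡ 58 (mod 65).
17

Since gcd(34, 65) = 1 divides 58, a solution exists.
Multiply both sides by the inverse of 34 mod 65:
  34^(-1) mod 65 = 44
  x ≡ 44 × 58 ≡ 2552 ≡ 17 (mod 65)
Verification: 34 × 17 = 578 = 8 × 65 + 58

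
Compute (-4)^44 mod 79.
Using repeated squaring. (-4) ≡ 75 (mod 79). 44 = 32 + 8 + 4 (binary 101100). Repeated squaring mod 79: 75^1 ≡ 75; 75^2 ≡ 75² = 5625 ≡ 16; 75^4 ≡ 16² = 256 ≡ 19; 75^8 ≡ 19² = 361 ≡ 45; 75^16 ≡ 45² = 2025 ≡ 50; 75^32 ≡ 50² = 2500 ≡ 51. Multiply: (-4)^44 ≡ 75^32 × 75^8 × 75^4 ≡ 51 × 45 × 19 (mod 79): 51 × 45 = 2295 ≡ 4; 4 × 19 = 76 ≡ 76. So (-4)^44 ≡ 76 (mod 79).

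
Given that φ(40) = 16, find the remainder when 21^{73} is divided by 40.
By Euler: 21^{16} ≡ 1 (mod 40) since gcd(21, 40) = 1. 73 = 4×16 + 9. So 21^{73} ≡ 21^{9} ≡ 21 (mod 40)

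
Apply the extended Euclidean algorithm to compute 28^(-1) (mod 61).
Extended GCD: 28(24) + 61(-11) = 1. So 28^(-1) ≡ 24 ≡ 24 (mod 61). Verify: 28 × 24 = 672 ≡ 1 (mod 61)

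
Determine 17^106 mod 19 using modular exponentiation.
Using Fermat: 17^{18} ≡ 1 (mod 19). 106 ≡ 16 (mod 18). So 17^{106} ≡ 17^{16} ≡ 5 (mod 19)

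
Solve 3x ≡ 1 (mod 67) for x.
45

Using Extended Euclidean Algorithm:
gcd(3, 67) = 1
Bezout coefficients: 3 × -22 + 67 × 1 = 1
So 3 × -22 ≡ 1 (mod 67)
The inverse is -22 mod 67 = 45
Verification: 3 × 45 = 135 = 2 × 67 + 1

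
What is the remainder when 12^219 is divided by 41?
Using Fermat: 12^{40} ≡ 1 (mod 41). 219 ≡ 19 (mod 40). So 12^{219} ≡ 12^{19} ≡ 17 (mod 41)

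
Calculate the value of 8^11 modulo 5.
Using Fermat: 8^{4} ≡ 1 (mod 5). 11 ≡ 3 (mod 4). So 8^{11} ≡ 8^{3} ≡ 2 (mod 5)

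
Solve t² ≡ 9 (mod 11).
The square roots of 9 mod 11 are 3 and 8. Verify: 3² = 9 ≡ 9 (mod 11)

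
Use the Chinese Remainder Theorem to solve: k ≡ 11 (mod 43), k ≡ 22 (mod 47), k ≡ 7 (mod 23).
398

Using the Chinese Remainder Theorem:
M = product of moduli = 46483
For equation 1: M_1 = 1081, 1081 ≡ 6 (mod 43), inverse of 1081 mod 43 is 36 (check: 6 × 36 = 216 ≡ 1 (mod 43))
For equation 2: M_2 = 989, 989 ≡ 2 (mod 47), inverse of 989 mod 47 is 24 (check: 2 × 24 = 48 ≡ 1 (mod 47))
For equation 3: M_3 = 2021, 2021 ≡ 20 (mod 23), inverse of 2021 mod 23 is 15 (check: 20 × 15 = 300 ≡ 1 (mod 23))
Combine: k ≡ Σ r_i×M_i×(M_i⁻¹ mod m_i) = 11×1081×36 + 22×989×24 + 7×2021×15 = 428076 + 522192 + 212205 = 1162473
1162473 mod 46483 = 398
k ≡ 398 (mod 46483)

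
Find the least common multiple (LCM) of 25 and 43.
1075

First find GCD(25, 43) using the Euclidean algorithm:
25 = 0 × 43 + 25
43 = 1 × 25 + 18
25 = 1 × 18 + 7
18 = 2 × 7 + 4
7 = 1 × 4 + 3
4 = 1 × 3 + 1
3 = 3 × 1 + 0
GCD(25, 43) = 1

LCM formula: LCM(a, b) = (a × b) / GCD(a, b)
LCM(25, 43) = (25 × 43) / 1
LCM(25, 43) = 1075 / 1
LCM(25, 43) = 1075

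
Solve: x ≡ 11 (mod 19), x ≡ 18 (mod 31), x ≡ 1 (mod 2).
M = 19 × 31 × 2 = 1178. M₁ = 62, y₁ ≡ 4 (mod 19). M₂ = 38, y₂ ≡ 9 (mod 31). M₃ = 589, y₃ ≡ 1 (mod 2). x = 11×62×4 + 18×38×9 + 1×589×1 ≡ 49 (mod 1178)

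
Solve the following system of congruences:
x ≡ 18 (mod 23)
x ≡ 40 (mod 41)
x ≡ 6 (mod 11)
6067

Using the Chinese Remainder Theorem:
M = product of moduli = 10373
For equation 1: M_1 = 451, 451 ≡ 14 (mod 23), inverse of 451 mod 23 is 5 (check: 14 × 5 = 70 ≡ 1 (mod 23))
For equation 2: M_2 = 253, 253 ≡ 7 (mod 41), inverse of 253 mod 41 is 6 (check: 7 × 6 = 42 ≡ 1 (mod 41))
For equation 3: M_3 = 943, 943 ≡ 8 (mod 11), inverse of 943 mod 11 is 7 (check: 8 × 7 = 56 ≡ 1 (mod 11))
Combine: x ≡ Σ r_i×M_i×(M_i⁻¹ mod m_i) = 18×451×5 + 40×253×6 + 6×943×7 = 40590 + 60720 + 39606 = 140916
140916 mod 10373 = 6067
x ≡ 6067 (mod 10373)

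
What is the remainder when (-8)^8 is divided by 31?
(-8) ≡ 23 (mod 31). 8 = 8 (binary 1000). Repeated squaring mod 31: 23^1 ≡ 23; 23^2 ≡ 23² = 529 ≡ 2; 23^4 ≡ 2² = 4 ≡ 4; 23^8 ≡ 4² = 16 ≡ 16. So (-8)^8 ≡ 16 (mod 31).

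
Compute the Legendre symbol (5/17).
(5/17) = 5^{8} mod 17 = -1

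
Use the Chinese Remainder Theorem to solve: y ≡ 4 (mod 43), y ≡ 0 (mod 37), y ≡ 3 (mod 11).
13764

Using the Chinese Remainder Theorem:
M = product of moduli = 17501
For equation 1: M_1 = 407, 407 ≡ 20 (mod 43), inverse of 407 mod 43 is 28 (check: 20 × 28 = 560 ≡ 1 (mod 43))
For equation 2: M_2 = 473, 473 ≡ 29 (mod 37), inverse of 473 mod 37 is 23 (check: 29 × 23 = 667 ≡ 1 (mod 37))
For equation 3: M_3 = 1591, 1591 ≡ 7 (mod 11), inverse of 1591 mod 11 is 8 (check: 7 × 8 = 56 ≡ 1 (mod 11))
Combine: y ≡ Σ r_i×M_i×(M_i⁻¹ mod m_i) = 4×407×28 + 0×473×23 + 3×1591×8 = 45584 + 0 + 38184 = 83768
83768 mod 17501 = 13764
y ≡ 13764 (mod 17501)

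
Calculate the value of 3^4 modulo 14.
4 = 4 (binary 100). Repeated squaring mod 14: 3^1 ≡ 3; 3^2 ≡ 3² = 9 ≡ 9; 3^4 ≡ 9² = 81 ≡ 11. So 3^4 ≡ 11 (mod 14).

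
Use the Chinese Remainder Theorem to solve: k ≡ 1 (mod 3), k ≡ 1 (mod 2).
M = 3 × 2 = 6. M₁ = 2, y₁ ≡ 2 (mod 3). M₂ = 3, y₂ ≡ 1 (mod 2). k = 1×2×2 + 1×3×1 ≡ 1 (mod 6)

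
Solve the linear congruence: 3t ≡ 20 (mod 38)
32

Since gcd(3, 38) = 1 divides 20, a solution exists.
Multiply both sides by the inverse of 3 mod 38:
  3^(-1) mod 38 = 13
  x ≡ 13 × 20 ≡ 260 ≡ 32 (mod 38)
Verification: 3 × 32 = 96 = 2 × 38 + 20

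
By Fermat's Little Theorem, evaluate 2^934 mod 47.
By Fermat: 2^{46} ≡ 1 (mod 47). 934 ≡ 14 (mod 46). So 2^{934} ≡ 2^{14} ≡ 28 (mod 47)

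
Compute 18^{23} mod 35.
2

Using successive squaring:
Binary expansion of 23: 10111
Powers of 18 mod 35 (each is the square of the previous):
  18^1 ≡ 18 (mod 35)
  18^2 ≡ 18² = 324 ≡ 9 (mod 35)
  18^4 ≡ 9² = 81 ≡ 11 (mod 35)
  18^8 ≡ 11² = 121 ≡ 16 (mod 35)
  18^16 ≡ 16² = 256 ≡ 11 (mod 35)
23 = 16 + 4 + 2 + 1, so 18^23 = 18^16 × 18^4 × 18^2 × 18^1 ≡ 11 × 11 × 9 × 18 (mod 35)
Multiplying step by step:
  11 × 11 = 121 ≡ 16 (mod 35)
  16 × 9 = 144 ≡ 4 (mod 35)
  4 × 18 = 72 ≡ 2 (mod 35)
Result: 18^23 ≡ 2 (mod 35)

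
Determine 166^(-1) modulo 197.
166^(-1) ≡ 108 (mod 197). Verification: 166 × 108 = 17928 ≡ 1 (mod 197)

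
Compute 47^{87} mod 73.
7

Using successive squaring:
Binary expansion of 87: 1010111
Powers of 47 mod 73 (each is the square of the previous):
  47^1 ≡ 47 (mod 73)
  47^2 ≡ 47² = 2209 ≡ 19 (mod 73)
  47^4 ≡ 19² = 361 ≡ 69 (mod 73)
  47^8 ≡ 69² = 4761 ≡ 16 (mod 73)
  47^16 ≡ 16² = 256 ≡ 37 (mod 73)
  47^32 ≡ 37² = 1369 ≡ 55 (mod 73)
  47^64 ≡ 55² = 3025 ≡ 32 (mod 73)
87 = 64 + 16 + 4 + 2 + 1, so 47^87 = 47^64 × 47^16 × 47^4 × 47^2 × 47^1 ≡ 32 × 37 × 69 × 19 × 47 (mod 73)
Multiplying step by step:
  32 × 37 = 1184 ≡ 16 (mod 73)
  16 × 69 = 1104 ≡ 9 (mod 73)
  9 × 19 = 171 ≡ 25 (mod 73)
  25 × 47 = 1175 ≡ 7 (mod 73)
Result: 47^87 ≡ 7 (mod 73)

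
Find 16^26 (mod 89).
Using repeated squaring. 26 = 16 + 8 + 2 (binary 11010). Repeated squaring mod 89: 16^1 ≡ 16; 16^2 ≡ 16² = 256 ≡ 78; 16^4 ≡ 78² = 6084 ≡ 32; 16^8 ≡ 32² = 1024 ≡ 45; 16^16 ≡ 45² = 2025 ≡ 67. Multiply: 16^26 = 16^16 × 16^8 × 16^2 ≡ 67 × 45 × 78 (mod 89): 67 × 45 = 3015 ≡ 78; 78 × 78 = 6084 ≡ 32. So 16^26 ≡ 32 (mod 89).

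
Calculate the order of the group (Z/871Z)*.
792

Prime factorization: 871 = 13 × 67
Using the formula φ(n) = n × Π(1 - 1/p) for each prime factor p:
φ(871) = 871 × (1 - 1/13) × (1 - 1/67)
φ(871) = 792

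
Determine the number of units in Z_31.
30

Prime factorization: 31 = 31
Using the formula φ(n) = n × Π(1 - 1/p) for each prime factor p:
φ(31) = 31 × (1 - 1/31)
φ(31) = 30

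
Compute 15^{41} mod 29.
27

Using successive squaring:
Binary expansion of 41: 101001
Powers of 15 mod 29 (each is the square of the previous):
  15^1 ≡ 15 (mod 29)
  15^2 ≡ 15² = 225 ≡ 22 (mod 29)
  15^4 ≡ 22² = 484 ≡ 20 (mod 29)
  15^8 ≡ 20² = 400 ≡ 23 (mod 29)
  15^16 ≡ 23² = 529 ≡ 7 (mod 29)
  15^32 ≡ 7² = 49 ≡ 20 (mod 29)
41 = 32 + 8 + 1, so 15^41 = 15^32 × 15^8 × 15^1 ≡ 20 × 23 × 15 (mod 29)
Multiplying step by step:
  20 × 23 = 460 ≡ 25 (mod 29)
  25 × 15 = 375 ≡ 27 (mod 29)
Result: 15^41 ≡ 27 (mod 29)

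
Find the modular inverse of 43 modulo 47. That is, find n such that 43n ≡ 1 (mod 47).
35

Using Extended Euclidean Algorithm:
gcd(43, 47) = 1
Bezout coefficients: 43 × -12 + 47 × 11 = 1
So 43 × -12 ≡ 1 (mod 47)
The inverse is -12 mod 47 = 35
Verification: 43 × 35 = 1505 = 32 × 47 + 1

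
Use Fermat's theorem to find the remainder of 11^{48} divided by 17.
1

By Fermat's Little Theorem, a^(p-1) ≡ 1 (mod p) for prime p and gcd(a, p) = 1
Here p = 17, so 11^16 ≡ 1 (mod 17)
We can reduce the exponent: 48 mod 16 = 0
So 11^48 ≡ 11^0 (mod 17)
Computing: 11^0 mod 17 = 1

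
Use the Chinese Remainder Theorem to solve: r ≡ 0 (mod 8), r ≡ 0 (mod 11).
M = 8 × 11 = 88. M₁ = 11, y₁ ≡ 3 (mod 8). M₂ = 8, y₂ ≡ 7 (mod 11). r = 0×11×3 + 0×8×7 ≡ 0 (mod 88)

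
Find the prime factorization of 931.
7^2 × 19

Divide by primes starting from smallest:
931 ÷ 7 = 133
133 ÷ 7 = 19
19 ÷ 19 = 1

931 = 7^2 × 19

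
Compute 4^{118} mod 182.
74

Using successive squaring:
Binary expansion of 118: 1110110
Powers of 4 mod 182 (each is the square of the previous):
  4^1 ≡ 4 (mod 182)
  4^2 ≡ 4² = 16 ≡ 16 (mod 182)
  4^4 ≡ 16² = 256 ≡ 74 (mod 182)
  4^8 ≡ 74² = 5476 ≡ 16 (mod 182)
  4^16 ≡ 16² = 256 ≡ 74 (mod 182)
  4^32 ≡ 74² = 5476 ≡ 16 (mod 182)
  4^64 ≡ 16² = 256 ≡ 74 (mod 182)
118 = 64 + 32 + 16 + 4 + 2, so 4^118 = 4^64 × 4^32 × 4^16 × 4^4 × 4^2 ≡ 74 × 16 × 74 × 74 × 16 (mod 182)
Multiplying step by step:
  74 × 16 = 1184 ≡ 92 (mod 182)
  92 × 74 = 6808 ≡ 74 (mod 182)
  74 × 74 = 5476 ≡ 16 (mod 182)
  16 × 16 = 256 ≡ 74 (mod 182)
Result: 4^118 ≡ 74 (mod 182)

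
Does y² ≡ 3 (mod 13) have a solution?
By Euler's criterion: 3^{6} ≡ 1 (mod 13). Since this equals 1, 3 is a QR.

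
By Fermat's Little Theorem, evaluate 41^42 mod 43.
By Fermat's Little Theorem, 41^{42} ≡ 1 (mod 43) since 43 is prime and gcd(41, 43) = 1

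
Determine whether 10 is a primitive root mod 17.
p - 1 = 16 has prime divisors 2. Check 10^(16/q) mod 17 for each: 10^(16/2) = 10^8 ≡ 16 (mod 17). None of these is 1, so 10 has order 16 = φ(17), so it is a primitive root mod 17.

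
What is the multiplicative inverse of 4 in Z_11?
3

Using Extended Euclidean Algorithm:
gcd(4, 11) = 1
Bezout coefficients: 4 × 3 + 11 × -1 = 1
So 4 × 3 ≡ 1 (mod 11)
The inverse is 3 mod 11 = 3
Verification: 4 × 3 = 12 = 1 × 11 + 1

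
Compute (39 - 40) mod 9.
8

(39 - 40) = -1
-1 mod 9 = 8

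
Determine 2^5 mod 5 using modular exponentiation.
5 = 4 + 1 (binary 101). Repeated squaring mod 5: 2^1 ≡ 2; 2^2 ≡ 2² = 4 ≡ 4; 2^4 ≡ 4² = 16 ≡ 1. Multiply: 2^5 = 2^4 × 2^1 ≡ 1 × 2 (mod 5): 1 × 2 = 2 ≡ 2. So 2^5 ≡ 2 (mod 5).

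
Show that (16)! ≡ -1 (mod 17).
(16)! mod 17 = 16. Since this equals -1 (mod 17), Wilson confirms 17 is prime.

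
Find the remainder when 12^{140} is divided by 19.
By Fermat: 12^{18} ≡ 1 (mod 19). 140 = 7×18 + 14. So 12^{140} ≡ 12^{14} ≡ 11 (mod 19)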